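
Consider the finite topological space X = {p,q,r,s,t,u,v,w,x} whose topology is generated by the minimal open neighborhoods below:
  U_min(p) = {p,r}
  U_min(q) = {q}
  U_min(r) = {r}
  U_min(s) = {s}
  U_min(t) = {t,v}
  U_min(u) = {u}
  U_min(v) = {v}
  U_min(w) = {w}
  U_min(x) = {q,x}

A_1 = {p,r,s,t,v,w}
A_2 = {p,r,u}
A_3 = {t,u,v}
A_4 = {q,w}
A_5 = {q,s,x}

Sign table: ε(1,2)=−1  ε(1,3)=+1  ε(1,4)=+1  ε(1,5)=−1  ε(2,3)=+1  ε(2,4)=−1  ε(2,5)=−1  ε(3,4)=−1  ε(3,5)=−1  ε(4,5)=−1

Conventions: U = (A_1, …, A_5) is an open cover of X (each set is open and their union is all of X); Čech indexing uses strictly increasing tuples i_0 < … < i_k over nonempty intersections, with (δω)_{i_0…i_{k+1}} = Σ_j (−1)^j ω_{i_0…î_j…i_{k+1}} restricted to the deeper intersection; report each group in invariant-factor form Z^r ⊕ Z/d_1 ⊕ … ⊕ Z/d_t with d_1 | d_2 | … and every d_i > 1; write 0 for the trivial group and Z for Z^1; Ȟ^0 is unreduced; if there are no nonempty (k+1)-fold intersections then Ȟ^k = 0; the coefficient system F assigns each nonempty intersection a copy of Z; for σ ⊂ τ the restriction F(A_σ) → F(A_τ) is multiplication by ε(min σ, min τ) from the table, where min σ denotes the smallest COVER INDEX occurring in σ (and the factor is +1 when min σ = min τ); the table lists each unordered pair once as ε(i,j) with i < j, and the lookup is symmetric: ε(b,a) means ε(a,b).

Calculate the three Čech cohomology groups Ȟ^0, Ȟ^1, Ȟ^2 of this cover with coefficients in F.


Ȟ^0 ≅ 0, Ȟ^1 ≅ Z ⊕ Z/2, Ȟ^2 ≅ 0

intersection data:
  A12={p,r} A13={t,v} A14={w} A15={s} A23={u} A45={q}
C dims 5,6; δ0: rk 5, SNF 1^4·2
Ȟ^0 = (5 − 5) − 0 = 0, so Ȟ^0 ≅ 0
Ȟ^1 = (6 − 0) − 5 = 1 plus torsion [2], so Ȟ^1 ≅ Z ⊕ Z/2
Ȟ^2 = (0 − 0) − 0 = 0, so Ȟ^2 ≅ 0


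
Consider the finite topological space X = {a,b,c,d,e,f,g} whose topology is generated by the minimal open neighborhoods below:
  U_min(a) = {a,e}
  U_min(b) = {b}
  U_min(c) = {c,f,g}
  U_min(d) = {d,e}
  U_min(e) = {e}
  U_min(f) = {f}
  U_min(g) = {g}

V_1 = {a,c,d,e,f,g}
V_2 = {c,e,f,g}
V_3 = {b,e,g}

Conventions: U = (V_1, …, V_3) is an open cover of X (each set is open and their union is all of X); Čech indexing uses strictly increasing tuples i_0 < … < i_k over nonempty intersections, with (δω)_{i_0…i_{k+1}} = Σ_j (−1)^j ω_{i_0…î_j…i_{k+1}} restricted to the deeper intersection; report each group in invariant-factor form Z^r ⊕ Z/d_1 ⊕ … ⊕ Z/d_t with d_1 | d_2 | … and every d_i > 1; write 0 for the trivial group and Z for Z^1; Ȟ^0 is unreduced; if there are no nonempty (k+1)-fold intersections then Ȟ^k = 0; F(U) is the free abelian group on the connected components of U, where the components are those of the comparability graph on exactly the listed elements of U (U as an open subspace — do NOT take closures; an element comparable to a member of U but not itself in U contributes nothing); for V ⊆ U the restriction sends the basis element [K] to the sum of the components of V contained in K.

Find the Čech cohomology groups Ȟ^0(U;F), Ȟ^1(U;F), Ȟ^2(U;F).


Ȟ^0 ≅ Z^3,  Ȟ^1 ≅ 0,  Ȟ^2 ≅ 0

cover nerve:
  V12={c,e,f,g} V13={e,g} V23={e,g}
  V123={e,g}
components per intersection:
  V1: {a,d,e} {c,f,g}
  V2: {c,f,g} {e}
  V3: {b} {e} {g}
  V12: {c,f,g} {e}
  V13: {e} {g}
  V23: {e} {g}
  V123: {e} {g}
C dims 7,6,2; δ0: rk 4, SNF 1^4; δ1: rk 2, SNF 1^2
Ȟ^0: (7−4)−0=3 ⇒ Z^3
Ȟ^1: (6−2)−4=0 ⇒ 0
Ȟ^2: (2−0)−2=0 ⇒ 0


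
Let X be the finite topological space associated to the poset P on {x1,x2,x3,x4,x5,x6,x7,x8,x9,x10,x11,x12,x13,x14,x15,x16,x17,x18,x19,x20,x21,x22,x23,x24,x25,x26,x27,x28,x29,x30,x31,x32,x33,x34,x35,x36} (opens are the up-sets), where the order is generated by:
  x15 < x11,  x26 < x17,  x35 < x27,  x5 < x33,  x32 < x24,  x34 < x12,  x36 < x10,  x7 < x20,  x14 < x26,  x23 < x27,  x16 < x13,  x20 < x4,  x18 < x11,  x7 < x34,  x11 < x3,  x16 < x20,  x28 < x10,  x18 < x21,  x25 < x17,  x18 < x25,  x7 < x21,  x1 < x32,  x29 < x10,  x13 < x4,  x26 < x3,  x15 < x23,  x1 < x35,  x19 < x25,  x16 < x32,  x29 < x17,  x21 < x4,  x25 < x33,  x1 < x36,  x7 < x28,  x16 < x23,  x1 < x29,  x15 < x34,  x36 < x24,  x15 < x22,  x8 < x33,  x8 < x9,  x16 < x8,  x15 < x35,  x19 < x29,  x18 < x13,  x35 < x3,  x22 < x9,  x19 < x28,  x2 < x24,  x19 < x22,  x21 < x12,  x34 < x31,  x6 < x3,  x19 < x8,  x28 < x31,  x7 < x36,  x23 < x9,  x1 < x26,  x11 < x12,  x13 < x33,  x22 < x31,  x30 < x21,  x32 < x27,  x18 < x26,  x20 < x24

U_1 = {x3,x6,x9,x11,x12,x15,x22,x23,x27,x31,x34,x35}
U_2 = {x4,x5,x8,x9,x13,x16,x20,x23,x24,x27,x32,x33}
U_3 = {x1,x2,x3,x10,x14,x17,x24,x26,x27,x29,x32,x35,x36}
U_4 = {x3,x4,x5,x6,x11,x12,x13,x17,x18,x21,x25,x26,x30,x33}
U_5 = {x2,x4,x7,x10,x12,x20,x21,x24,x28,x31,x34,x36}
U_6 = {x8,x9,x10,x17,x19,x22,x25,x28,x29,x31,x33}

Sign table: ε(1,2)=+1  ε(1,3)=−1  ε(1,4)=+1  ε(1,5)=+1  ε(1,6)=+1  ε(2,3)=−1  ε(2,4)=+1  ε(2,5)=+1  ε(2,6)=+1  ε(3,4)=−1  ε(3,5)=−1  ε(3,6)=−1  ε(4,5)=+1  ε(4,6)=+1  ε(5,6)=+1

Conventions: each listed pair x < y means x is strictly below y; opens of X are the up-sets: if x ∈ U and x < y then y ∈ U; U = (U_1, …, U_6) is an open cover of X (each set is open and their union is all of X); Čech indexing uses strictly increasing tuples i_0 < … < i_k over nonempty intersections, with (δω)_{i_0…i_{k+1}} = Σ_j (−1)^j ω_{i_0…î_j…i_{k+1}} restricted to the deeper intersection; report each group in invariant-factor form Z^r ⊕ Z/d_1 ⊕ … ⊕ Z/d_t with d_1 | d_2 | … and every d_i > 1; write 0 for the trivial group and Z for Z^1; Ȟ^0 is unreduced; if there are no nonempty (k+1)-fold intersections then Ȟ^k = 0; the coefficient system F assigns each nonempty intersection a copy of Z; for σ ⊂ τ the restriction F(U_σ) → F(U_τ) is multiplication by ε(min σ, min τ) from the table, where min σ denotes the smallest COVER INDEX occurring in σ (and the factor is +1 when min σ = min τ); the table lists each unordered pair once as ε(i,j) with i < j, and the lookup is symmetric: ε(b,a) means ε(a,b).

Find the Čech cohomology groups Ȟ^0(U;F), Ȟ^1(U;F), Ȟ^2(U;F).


Ȟ^0 ≅ Z, Ȟ^1 ≅ 0 and Ȟ^2 ≅ Z/2

nerve simplices:
  U12={x9,x23,x27} U13={x3,x27,x35} U14={x3,x6,x11,x12} U15={x12,x31,x34} U16={x9,x22,x31} U23={x24,x27,x32} U24={x4,x5,x13,x33} U25={x4,x20,x24} U26={x8,x9,x33} U34={x3,x17,x26} U35={x2,x10,x24,x36} U36={x10,x17,x29} U45={x4,x12,x21} U46={x17,x25,x33} U56={x10,x28,x31}
  U123={x27} U126={x9} U134={x3} U145={x12} U156={x31} U235={x24} U245={x4} U246={x33} U346={x17} U356={x10}
C dims 6,15,10; δ0: rk 5, SNF 1^5; δ1: rk 10, SNF 1^9·2
degree 0: 6−5−0 = 1 → Ȟ^0 ≅ Z
degree 1: 15−10−5 = 0 → Ȟ^1 ≅ 0
degree 2: 10−0−10 = 0 plus torsion [2] → Ȟ^2 ≅ Z/2


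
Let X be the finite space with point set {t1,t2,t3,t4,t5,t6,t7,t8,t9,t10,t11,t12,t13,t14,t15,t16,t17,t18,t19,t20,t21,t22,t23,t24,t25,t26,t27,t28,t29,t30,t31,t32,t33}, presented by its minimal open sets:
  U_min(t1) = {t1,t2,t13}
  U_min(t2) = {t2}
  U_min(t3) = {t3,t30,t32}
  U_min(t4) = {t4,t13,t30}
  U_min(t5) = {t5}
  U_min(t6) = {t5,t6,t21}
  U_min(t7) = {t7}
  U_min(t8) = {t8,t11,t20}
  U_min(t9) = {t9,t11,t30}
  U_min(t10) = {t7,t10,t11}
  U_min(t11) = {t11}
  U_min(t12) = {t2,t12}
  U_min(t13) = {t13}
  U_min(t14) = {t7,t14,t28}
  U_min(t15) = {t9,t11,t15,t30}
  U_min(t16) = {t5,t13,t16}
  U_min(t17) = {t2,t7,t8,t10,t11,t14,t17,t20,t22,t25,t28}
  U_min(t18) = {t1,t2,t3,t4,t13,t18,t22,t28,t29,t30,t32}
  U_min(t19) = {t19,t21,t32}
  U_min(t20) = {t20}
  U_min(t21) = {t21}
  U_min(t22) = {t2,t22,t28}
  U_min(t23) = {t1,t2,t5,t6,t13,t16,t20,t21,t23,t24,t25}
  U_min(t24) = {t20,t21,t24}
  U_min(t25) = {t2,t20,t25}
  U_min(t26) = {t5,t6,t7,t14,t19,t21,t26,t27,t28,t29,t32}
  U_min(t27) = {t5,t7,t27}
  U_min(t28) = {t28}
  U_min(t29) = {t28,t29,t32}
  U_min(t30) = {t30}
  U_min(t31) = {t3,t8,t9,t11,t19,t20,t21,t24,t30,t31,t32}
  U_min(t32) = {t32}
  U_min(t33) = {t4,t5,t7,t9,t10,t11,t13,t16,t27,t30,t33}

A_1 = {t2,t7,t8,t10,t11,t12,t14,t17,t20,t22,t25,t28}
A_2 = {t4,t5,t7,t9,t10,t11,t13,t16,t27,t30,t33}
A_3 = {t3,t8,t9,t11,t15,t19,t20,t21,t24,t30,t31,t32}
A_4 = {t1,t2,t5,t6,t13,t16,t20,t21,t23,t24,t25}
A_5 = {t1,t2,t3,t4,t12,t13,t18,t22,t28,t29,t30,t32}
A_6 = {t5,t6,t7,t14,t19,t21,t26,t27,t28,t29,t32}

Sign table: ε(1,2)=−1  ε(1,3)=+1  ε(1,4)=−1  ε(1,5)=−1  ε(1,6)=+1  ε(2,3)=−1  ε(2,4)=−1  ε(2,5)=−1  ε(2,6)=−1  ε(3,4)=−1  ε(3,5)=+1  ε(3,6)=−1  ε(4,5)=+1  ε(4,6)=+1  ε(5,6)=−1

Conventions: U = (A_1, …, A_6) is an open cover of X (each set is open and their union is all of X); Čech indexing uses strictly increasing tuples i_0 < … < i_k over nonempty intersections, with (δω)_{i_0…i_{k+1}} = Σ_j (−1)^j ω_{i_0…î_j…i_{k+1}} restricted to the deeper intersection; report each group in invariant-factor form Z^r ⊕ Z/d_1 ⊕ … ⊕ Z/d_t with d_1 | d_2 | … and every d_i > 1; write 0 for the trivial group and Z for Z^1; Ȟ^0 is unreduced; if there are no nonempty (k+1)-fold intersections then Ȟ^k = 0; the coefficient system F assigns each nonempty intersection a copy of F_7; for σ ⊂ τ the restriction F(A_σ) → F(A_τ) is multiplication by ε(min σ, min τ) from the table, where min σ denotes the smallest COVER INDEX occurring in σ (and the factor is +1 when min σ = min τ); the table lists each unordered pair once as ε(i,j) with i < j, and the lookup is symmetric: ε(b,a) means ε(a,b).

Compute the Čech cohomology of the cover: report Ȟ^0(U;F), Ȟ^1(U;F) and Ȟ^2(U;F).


nonempty intersections:
  A12={t7,t10,t11} A13={t8,t11,t20} A14={t2,t20,t25} A15={t2,t12,t22,t28} A16={t7,t14,t28} A23={t9,t11,t30} A24={t5,t13,t16} A25={t4,t13,t30} A26={t5,t7,t27} A34={t20,t21,t24} A35={t3,t30,t32} A36={t19,t21,t32} A45={t1,t2,t13} A46={t5,t6,t21} A56={t28,t29,t32}
  A123={t11} A126={t7} A134={t20} A145={t2} A156={t28} A235={t30} A245={t13} A246={t5} A346={t21} A356={t32}
C dims 6,15,10; δ0: rk_F7 6; δ1: rk_F7 9
Ȟ^0: (6−6)−0=0 ⇒ 0
Ȟ^1: (15−9)−6=0 ⇒ 0
Ȟ^2: (10−0)−9=1 ⇒ Z/7

Ȟ^0 = 0; Ȟ^1 = 0; Ȟ^2 = Z/7


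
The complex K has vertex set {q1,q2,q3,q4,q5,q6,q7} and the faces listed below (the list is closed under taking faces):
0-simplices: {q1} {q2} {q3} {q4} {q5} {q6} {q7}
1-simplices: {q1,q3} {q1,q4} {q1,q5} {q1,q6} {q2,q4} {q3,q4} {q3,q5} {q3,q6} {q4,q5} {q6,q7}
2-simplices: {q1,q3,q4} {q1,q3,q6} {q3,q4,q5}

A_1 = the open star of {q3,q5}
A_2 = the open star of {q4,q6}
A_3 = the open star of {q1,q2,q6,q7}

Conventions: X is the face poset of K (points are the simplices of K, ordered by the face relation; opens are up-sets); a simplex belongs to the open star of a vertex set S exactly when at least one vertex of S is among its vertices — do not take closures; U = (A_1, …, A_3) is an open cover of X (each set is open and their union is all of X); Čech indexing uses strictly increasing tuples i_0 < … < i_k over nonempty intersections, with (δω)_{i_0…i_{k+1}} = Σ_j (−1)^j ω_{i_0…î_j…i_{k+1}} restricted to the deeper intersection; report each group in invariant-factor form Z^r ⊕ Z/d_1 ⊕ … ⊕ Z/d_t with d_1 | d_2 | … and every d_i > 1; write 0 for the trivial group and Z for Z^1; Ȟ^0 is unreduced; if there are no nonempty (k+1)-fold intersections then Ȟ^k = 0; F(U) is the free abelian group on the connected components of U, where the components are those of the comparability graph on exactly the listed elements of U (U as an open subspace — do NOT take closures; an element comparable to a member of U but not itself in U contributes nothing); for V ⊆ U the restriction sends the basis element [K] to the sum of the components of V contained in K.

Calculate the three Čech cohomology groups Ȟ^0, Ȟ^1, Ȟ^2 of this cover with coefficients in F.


Ȟ^0 ≅ Z; Ȟ^1 ≅ Z; Ȟ^2 ≅ 0

cover nerve:
  A1={{q3},{q5},{q1,q3},{q1,q5},{q3,q4},{q3,q5},{q3,q6},{q4,q5},{q1,q3,q4},{q1,q3,q6},{q3,q4,q5}} A2={{q4},{q6},{q1,q4},{q1,q6},{q2,q4},{q3,q4},{q3,q6},{q4,q5},{q6,q7},{q1,q3,q4},{q1,q3,q6},{q3,q4,q5}} A3={{q1},{q2},{q6},{q7},{q1,q3},{q1,q4},{q1,q5},{q1,q6},{q2,q4},{q3,q6},{q6,q7},{q1,q3,q4},{q1,q3,q6}}
  A12={{q3,q4},{q3,q6},{q4,q5},{q1,q3,q4},{q1,q3,q6},{q3,q4,q5}} A13={{q1,q3},{q1,q5},{q3,q6},{q1,q3,q4},{q1,q3,q6}} A23={{q6},{q1,q4},{q1,q6},{q2,q4},{q3,q6},{q6,q7},{q1,q3,q4},{q1,q3,q6}}
  A123={{q3,q6},{q1,q3,q4},{q1,q3,q6}}
components per intersection:
  A1: {{q3},{q5},{q1,q3},{q1,q5},{q3,q4},{q3,q5},{q3,q6},{q4,q5},{q1,q3,q4},{q1,q3,q6},{q3,q4,q5}}
  A2: {{q4},{q1,q4},{q2,q4},{q3,q4},{q4,q5},{q1,q3,q4},{q3,q4,q5}} {{q6},{q1,q6},{q3,q6},{q6,q7},{q1,q3,q6}}
  A3: {{q1},{q6},{q7},{q1,q3},{q1,q4},{q1,q5},{q1,q6},{q3,q6},{q6,q7},{q1,q3,q4},{q1,q3,q6}} {{q2},{q2,q4}}
  A12: {{q3,q4},{q4,q5},{q1,q3,q4},{q3,q4,q5}} {{q3,q6},{q1,q3,q6}}
  A13: {{q1,q3},{q3,q6},{q1,q3,q4},{q1,q3,q6}} {{q1,q5}}
  A23: {{q6},{q1,q6},{q3,q6},{q6,q7},{q1,q3,q6}} {{q1,q4},{q1,q3,q4}} {{q2,q4}}
  A123: {{q3,q6},{q1,q3,q6}} {{q1,q3,q4}}
C dims 5,7,2; δ0: rk 4, SNF 1^4; δ1: rk 2, SNF 1^2
Ȟ^0: (5−4)−0=1 ⇒ Z
Ȟ^1: (7−2)−4=1 ⇒ Z
Ȟ^2: (2−0)−2=0 ⇒ 0


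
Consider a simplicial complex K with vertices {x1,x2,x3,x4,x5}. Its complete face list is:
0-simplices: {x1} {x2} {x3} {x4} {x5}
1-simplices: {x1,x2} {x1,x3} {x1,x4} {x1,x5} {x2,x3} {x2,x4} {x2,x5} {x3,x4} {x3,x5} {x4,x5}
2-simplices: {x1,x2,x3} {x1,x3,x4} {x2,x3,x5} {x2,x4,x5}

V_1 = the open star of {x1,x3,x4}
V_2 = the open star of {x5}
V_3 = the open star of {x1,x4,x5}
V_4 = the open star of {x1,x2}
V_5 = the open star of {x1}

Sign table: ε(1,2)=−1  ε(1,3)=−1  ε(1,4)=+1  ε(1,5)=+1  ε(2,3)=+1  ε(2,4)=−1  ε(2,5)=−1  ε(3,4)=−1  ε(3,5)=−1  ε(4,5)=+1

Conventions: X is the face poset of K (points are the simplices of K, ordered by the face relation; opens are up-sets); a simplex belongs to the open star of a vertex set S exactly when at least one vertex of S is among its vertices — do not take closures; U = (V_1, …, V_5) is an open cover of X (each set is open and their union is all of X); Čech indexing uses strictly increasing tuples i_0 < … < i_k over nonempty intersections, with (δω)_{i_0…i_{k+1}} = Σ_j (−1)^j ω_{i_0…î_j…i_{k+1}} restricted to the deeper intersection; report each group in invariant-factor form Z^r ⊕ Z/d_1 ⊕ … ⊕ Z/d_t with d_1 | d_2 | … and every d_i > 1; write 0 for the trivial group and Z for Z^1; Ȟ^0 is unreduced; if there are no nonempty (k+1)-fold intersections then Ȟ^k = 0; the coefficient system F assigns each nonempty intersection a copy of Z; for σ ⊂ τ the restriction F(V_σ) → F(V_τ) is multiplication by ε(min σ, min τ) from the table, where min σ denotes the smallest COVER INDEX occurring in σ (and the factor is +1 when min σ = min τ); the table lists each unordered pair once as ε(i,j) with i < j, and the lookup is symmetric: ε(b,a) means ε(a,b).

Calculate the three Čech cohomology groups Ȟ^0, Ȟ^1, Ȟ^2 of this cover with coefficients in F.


nerve of the cover:
  V1={{x1},{x3},{x4},{x1,x2},{x1,x3},{x1,x4},{x1,x5},{x2,x3},{x2,x4},{x3,x4},{x3,x5},{x4,x5},{x1,x2,x3},{x1,x3,x4},{x2,x3,x5},{x2,x4,x5}} V2={{x5},{x1,x5},{x2,x5},{x3,x5},{x4,x5},{x2,x3,x5},{x2,x4,x5}} V3={{x1},{x4},{x5},{x1,x2},{x1,x3},{x1,x4},{x1,x5},{x2,x4},{x2,x5},{x3,x4},{x3,x5},{x4,x5},{x1,x2,x3},{x1,x3,x4},{x2,x3,x5},{x2,x4,x5}} V4={{x1},{x2},{x1,x2},{x1,x3},{x1,x4},{x1,x5},{x2,x3},{x2,x4},{x2,x5},{x1,x2,x3},{x1,x3,x4},{x2,x3,x5},{x2,x4,x5}} V5={{x1},{x1,x2},{x1,x3},{x1,x4},{x1,x5},{x1,x2,x3},{x1,x3,x4}}
  V12={{x1,x5},{x3,x5},{x4,x5},{x2,x3,x5},{x2,x4,x5}} V13={{x1},{x4},{x1,x2},{x1,x3},{x1,x4},{x1,x5},{x2,x4},{x3,x4},{x3,x5},{x4,x5},{x1,x2,x3},{x1,x3,x4},{x2,x3,x5},{x2,x4,x5}} V14={{x1},{x1,x2},{x1,x3},{x1,x4},{x1,x5},{x2,x3},{x2,x4},{x1,x2,x3},{x1,x3,x4},{x2,x3,x5},{x2,x4,x5}} V15={{x1},{x1,x2},{x1,x3},{x1,x4},{x1,x5},{x1,x2,x3},{x1,x3,x4}} V23={{x5},{x1,x5},{x2,x5},{x3,x5},{x4,x5},{x2,x3,x5},{x2,x4,x5}} V24={{x1,x5},{x2,x5},{x2,x3,x5},{x2,x4,x5}} V25={{x1,x5}} V34={{x1},{x1,x2},{x1,x3},{x1,x4},{x1,x5},{x2,x4},{x2,x5},{x1,x2,x3},{x1,x3,x4},{x2,x3,x5},{x2,x4,x5}} V35={{x1},{x1,x2},{x1,x3},{x1,x4},{x1,x5},{x1,x2,x3},{x1,x3,x4}} V45={{x1},{x1,x2},{x1,x3},{x1,x4},{x1,x5},{x1,x2,x3},{x1,x3,x4}}
  V123={{x1,x5},{x3,x5},{x4,x5},{x2,x3,x5},{x2,x4,x5}} V124={{x1,x5},{x2,x3,x5},{x2,x4,x5}} V125={{x1,x5}} V134={{x1},{x1,x2},{x1,x3},{x1,x4},{x1,x5},{x2,x4},{x1,x2,x3},{x1,x3,x4},{x2,x3,x5},{x2,x4,x5}} V135={{x1},{x1,x2},{x1,x3},{x1,x4},{x1,x5},{x1,x2,x3},{x1,x3,x4}} V145={{x1},{x1,x2},{x1,x3},{x1,x4},{x1,x5},{x1,x2,x3},{x1,x3,x4}} V234={{x1,x5},{x2,x5},{x2,x3,x5},{x2,x4,x5}} V235={{x1,x5}} V245={{x1,x5}} V345={{x1},{x1,x2},{x1,x3},{x1,x4},{x1,x5},{x1,x2,x3},{x1,x3,x4}}
  V1234={{x1,x5},{x2,x3,x5},{x2,x4,x5}} V1235={{x1,x5}} V1245={{x1,x5}} V1345={{x1},{x1,x2},{x1,x3},{x1,x4},{x1,x5},{x1,x2,x3},{x1,x3,x4}} V2345={{x1,x5}}
  V12345={{x1,x5}}
C dims 5,10,10,5; δ0: rk 4, SNF 1^4; δ1: rk 6, SNF 1^6; δ2: rk 4, SNF 1^4
Ȟ^0 = (5 − 4) − 0 = 1, so Ȟ^0 ≅ Z
Ȟ^1 = (10 − 6) − 4 = 0, so Ȟ^1 ≅ 0
Ȟ^2 = (10 − 4) − 6 = 0, so Ȟ^2 ≅ 0

Ȟ^0(U;F) ≅ Z, Ȟ^1(U;F) ≅ 0, Ȟ^2(U;F) ≅ 0


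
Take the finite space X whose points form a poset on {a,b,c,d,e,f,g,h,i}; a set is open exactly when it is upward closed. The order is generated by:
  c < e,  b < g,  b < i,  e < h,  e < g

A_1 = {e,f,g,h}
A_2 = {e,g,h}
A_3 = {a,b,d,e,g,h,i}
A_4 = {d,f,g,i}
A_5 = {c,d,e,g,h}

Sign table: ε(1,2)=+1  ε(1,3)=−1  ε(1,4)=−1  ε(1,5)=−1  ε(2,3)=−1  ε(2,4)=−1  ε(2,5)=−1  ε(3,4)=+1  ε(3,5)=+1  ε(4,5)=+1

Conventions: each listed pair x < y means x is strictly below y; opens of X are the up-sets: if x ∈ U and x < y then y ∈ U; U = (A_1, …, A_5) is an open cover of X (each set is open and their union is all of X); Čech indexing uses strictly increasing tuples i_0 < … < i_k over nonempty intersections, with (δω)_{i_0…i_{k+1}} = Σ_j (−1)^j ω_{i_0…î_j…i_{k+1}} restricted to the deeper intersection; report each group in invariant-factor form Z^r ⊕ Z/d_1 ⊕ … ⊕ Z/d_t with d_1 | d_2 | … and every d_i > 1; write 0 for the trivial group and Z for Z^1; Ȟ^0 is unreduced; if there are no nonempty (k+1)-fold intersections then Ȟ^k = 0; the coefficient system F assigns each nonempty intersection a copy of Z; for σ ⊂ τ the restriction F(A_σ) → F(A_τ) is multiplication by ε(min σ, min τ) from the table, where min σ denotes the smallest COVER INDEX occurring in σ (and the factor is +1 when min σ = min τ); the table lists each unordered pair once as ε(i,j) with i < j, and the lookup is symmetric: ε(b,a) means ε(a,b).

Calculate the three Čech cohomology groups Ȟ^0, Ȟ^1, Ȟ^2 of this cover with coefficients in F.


intersection data:
  A12={e,g,h} A13={e,g,h} A14={f,g} A15={e,g,h} A23={e,g,h} A24={g} A25={e,g,h} A34={d,g,i} A35={d,e,g,h} A45={d,g}
  A123={e,g,h} A124={g} A125={e,g,h} A134={g} A135={e,g,h} A145={g} A234={g} A235={e,g,h} A245={g} A345={d,g}
  A1234={g} A1235={e,g,h} A1245={g} A1345={g} A2345={g}
  A12345={g}
C dims 5,10,10,5; δ0: rk 4, SNF 1^4; δ1: rk 6, SNF 1^6; δ2: rk 4, SNF 1^4
Ȟ^0 = (5 − 4) − 0 = 1, so Ȟ^0 ≅ Z
Ȟ^1 = (10 − 6) − 4 = 0, so Ȟ^1 ≅ 0
Ȟ^2 = (10 − 4) − 6 = 0, so Ȟ^2 ≅ 0

Ȟ^0 = Z, Ȟ^1 = 0, Ȟ^2 = 0


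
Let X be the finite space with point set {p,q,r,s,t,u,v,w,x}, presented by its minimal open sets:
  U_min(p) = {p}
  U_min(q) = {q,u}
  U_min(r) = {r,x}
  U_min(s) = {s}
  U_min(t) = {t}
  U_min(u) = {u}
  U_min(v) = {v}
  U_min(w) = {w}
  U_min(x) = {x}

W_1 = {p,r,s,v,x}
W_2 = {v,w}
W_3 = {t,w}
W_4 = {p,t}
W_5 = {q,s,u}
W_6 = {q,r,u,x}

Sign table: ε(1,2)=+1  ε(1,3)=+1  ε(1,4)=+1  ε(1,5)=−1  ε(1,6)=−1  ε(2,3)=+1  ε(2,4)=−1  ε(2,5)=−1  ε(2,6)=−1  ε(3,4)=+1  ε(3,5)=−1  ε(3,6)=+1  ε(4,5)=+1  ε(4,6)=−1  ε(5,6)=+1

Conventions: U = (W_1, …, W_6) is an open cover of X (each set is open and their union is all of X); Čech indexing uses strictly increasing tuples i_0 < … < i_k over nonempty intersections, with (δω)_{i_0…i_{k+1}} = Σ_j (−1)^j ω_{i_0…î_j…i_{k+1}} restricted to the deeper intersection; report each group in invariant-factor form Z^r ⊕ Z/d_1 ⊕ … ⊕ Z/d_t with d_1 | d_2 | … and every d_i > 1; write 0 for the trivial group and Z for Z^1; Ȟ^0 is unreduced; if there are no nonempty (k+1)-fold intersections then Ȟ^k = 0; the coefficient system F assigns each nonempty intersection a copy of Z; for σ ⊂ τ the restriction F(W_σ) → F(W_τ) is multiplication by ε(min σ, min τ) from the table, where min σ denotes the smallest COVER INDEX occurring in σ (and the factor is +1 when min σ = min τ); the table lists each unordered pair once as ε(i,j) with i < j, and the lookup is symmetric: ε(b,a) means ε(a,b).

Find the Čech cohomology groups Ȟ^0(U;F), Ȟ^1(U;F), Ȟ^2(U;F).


Ȟ^0(U;F) ≅ Z, Ȟ^1(U;F) ≅ Z^2, Ȟ^2(U;F) ≅ 0

nonempty overlaps:
  W12={v} W14={p} W15={s} W16={r,x} W23={w} W34={t} W56={q,u}
C dims 6,7; δ0: rk 5, SNF 1^5
degree 0: 6−5−0 = 1 → Ȟ^0 ≅ Z
degree 1: 7−0−5 = 2 → Ȟ^1 ≅ Z^2
degree 2: 0−0−0 = 0 → Ȟ^2 ≅ 0


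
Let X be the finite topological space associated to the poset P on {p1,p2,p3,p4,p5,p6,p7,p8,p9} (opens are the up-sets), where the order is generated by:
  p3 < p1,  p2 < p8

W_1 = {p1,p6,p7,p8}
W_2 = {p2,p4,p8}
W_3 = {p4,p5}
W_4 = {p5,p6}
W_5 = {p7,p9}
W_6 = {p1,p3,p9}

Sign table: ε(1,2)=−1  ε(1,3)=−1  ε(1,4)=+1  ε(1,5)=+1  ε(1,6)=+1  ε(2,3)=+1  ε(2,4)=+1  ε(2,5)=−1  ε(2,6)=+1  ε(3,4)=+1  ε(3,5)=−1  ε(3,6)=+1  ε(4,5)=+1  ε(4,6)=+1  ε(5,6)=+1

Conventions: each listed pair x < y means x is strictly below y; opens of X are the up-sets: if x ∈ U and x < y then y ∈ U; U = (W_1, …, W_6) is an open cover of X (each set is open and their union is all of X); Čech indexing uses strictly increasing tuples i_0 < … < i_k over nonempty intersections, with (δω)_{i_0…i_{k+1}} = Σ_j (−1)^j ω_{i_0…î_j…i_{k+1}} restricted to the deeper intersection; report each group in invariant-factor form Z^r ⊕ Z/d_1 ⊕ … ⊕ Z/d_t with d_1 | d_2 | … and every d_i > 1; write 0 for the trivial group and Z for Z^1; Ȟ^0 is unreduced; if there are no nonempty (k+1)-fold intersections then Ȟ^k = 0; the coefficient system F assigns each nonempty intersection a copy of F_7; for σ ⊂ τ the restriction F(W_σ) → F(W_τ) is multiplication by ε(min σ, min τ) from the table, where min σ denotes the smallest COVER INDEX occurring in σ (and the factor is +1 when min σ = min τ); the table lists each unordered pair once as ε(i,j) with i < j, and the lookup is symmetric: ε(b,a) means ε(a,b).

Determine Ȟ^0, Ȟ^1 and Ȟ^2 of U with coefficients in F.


Ȟ^0 = 0, Ȟ^1 = Z/7, Ȟ^2 = 0

nonempty intersections:
  W12={p8} W14={p6} W15={p7} W16={p1} W23={p4} W34={p5} W56={p9}
C dims 6,7; δ0: rk_F7 6
Ȟ^0: (6−6)−0=0 ⇒ 0
Ȟ^1: (7−0)−6=1 ⇒ Z/7
Ȟ^2: (0−0)−0=0 ⇒ 0


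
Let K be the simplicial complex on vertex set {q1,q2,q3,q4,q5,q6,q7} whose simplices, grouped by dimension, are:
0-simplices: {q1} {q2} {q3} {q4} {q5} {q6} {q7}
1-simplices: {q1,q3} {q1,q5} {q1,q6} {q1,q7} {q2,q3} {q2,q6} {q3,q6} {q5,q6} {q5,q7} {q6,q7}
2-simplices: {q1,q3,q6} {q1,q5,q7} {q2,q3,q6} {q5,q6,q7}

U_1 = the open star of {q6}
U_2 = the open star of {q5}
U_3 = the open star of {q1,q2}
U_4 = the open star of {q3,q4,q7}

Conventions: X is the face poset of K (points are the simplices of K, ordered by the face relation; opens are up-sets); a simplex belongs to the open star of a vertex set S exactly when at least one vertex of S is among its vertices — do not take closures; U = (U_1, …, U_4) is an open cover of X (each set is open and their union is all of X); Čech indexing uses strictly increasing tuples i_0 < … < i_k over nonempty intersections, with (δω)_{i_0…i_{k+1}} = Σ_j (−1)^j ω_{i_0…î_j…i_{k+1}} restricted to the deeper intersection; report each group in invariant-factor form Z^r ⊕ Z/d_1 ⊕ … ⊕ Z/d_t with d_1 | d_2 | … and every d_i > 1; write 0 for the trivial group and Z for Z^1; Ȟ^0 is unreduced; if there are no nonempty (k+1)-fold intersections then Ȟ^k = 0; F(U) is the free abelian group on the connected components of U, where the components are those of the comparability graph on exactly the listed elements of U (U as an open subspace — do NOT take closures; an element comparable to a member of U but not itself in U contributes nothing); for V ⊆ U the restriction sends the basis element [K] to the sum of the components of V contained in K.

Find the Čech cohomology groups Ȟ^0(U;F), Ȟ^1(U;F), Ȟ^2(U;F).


Ȟ^0 = Z^2, Ȟ^1 = Z and Ȟ^2 = 0

nerve simplices:
  U1={{q6},{q1,q6},{q2,q6},{q3,q6},{q5,q6},{q6,q7},{q1,q3,q6},{q2,q3,q6},{q5,q6,q7}} U2={{q5},{q1,q5},{q5,q6},{q5,q7},{q1,q5,q7},{q5,q6,q7}} U3={{q1},{q2},{q1,q3},{q1,q5},{q1,q6},{q1,q7},{q2,q3},{q2,q6},{q1,q3,q6},{q1,q5,q7},{q2,q3,q6}} U4={{q3},{q4},{q7},{q1,q3},{q1,q7},{q2,q3},{q3,q6},{q5,q7},{q6,q7},{q1,q3,q6},{q1,q5,q7},{q2,q3,q6},{q5,q6,q7}}
  U12={{q5,q6},{q5,q6,q7}} U13={{q1,q6},{q2,q6},{q1,q3,q6},{q2,q3,q6}} U14={{q3,q6},{q6,q7},{q1,q3,q6},{q2,q3,q6},{q5,q6,q7}} U23={{q1,q5},{q1,q5,q7}} U24={{q5,q7},{q1,q5,q7},{q5,q6,q7}} U34={{q1,q3},{q1,q7},{q2,q3},{q1,q3,q6},{q1,q5,q7},{q2,q3,q6}}
  U124={{q5,q6,q7}} U134={{q1,q3,q6},{q2,q3,q6}} U234={{q1,q5,q7}}
components per intersection:
  U1: {{q6},{q1,q6},{q2,q6},{q3,q6},{q5,q6},{q6,q7},{q1,q3,q6},{q2,q3,q6},{q5,q6,q7}}
  U2: {{q5},{q1,q5},{q5,q6},{q5,q7},{q1,q5,q7},{q5,q6,q7}}
  U3: {{q1},{q1,q3},{q1,q5},{q1,q6},{q1,q7},{q1,q3,q6},{q1,q5,q7}} {{q2},{q2,q3},{q2,q6},{q2,q3,q6}}
  U4: {{q3},{q1,q3},{q2,q3},{q3,q6},{q1,q3,q6},{q2,q3,q6}} {{q4}} {{q7},{q1,q7},{q5,q7},{q6,q7},{q1,q5,q7},{q5,q6,q7}}
  U12: {{q5,q6},{q5,q6,q7}}
  U13: {{q1,q6},{q1,q3,q6}} {{q2,q6},{q2,q3,q6}}
  U14: {{q3,q6},{q1,q3,q6},{q2,q3,q6}} {{q6,q7},{q5,q6,q7}}
  U23: {{q1,q5},{q1,q5,q7}}
  U24: {{q5,q7},{q1,q5,q7},{q5,q6,q7}}
  U34: {{q1,q3},{q1,q3,q6}} {{q1,q7},{q1,q5,q7}} {{q2,q3},{q2,q3,q6}}
  U124: {{q5,q6,q7}}
  U134: {{q1,q3,q6}} {{q2,q3,q6}}
  U234: {{q1,q5,q7}}
C dims 7,10,4; δ0: rk 5, SNF 1^5; δ1: rk 4, SNF 1^4
degree 0: 7−5−0 = 2 → Ȟ^0 ≅ Z^2
degree 1: 10−4−5 = 1 → Ȟ^1 ≅ Z
degree 2: 4−0−4 = 0 → Ȟ^2 ≅ 0


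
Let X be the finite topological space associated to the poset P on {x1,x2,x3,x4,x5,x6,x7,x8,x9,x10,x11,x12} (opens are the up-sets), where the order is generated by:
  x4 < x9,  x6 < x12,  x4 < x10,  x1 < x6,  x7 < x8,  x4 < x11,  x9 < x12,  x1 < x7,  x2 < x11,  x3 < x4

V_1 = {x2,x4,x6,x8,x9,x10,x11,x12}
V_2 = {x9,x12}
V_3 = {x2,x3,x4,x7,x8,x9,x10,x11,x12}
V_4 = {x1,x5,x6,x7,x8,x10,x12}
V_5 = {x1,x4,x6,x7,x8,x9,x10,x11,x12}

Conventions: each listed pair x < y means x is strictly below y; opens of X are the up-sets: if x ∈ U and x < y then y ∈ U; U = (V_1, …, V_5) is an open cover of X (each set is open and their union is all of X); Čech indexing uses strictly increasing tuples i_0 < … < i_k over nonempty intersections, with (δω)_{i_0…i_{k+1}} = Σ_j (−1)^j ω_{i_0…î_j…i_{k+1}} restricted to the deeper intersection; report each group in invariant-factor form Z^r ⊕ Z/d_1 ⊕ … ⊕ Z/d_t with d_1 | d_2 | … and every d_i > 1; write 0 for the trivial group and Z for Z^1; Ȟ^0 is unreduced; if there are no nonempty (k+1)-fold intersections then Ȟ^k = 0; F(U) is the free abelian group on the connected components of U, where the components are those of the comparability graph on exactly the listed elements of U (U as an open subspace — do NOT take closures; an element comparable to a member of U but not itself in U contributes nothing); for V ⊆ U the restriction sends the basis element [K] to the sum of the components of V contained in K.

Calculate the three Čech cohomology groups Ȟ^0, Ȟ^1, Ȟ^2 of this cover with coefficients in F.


nonempty overlaps:
  V12={x9,x12} V13={x2,x4,x8,x9,x10,x11,x12} V14={x6,x8,x10,x12} V15={x4,x6,x8,x9,x10,x11,x12} V23={x9,x12} V24={x12} V25={x9,x12} V34={x7,x8,x10,x12} V35={x4,x7,x8,x9,x10,x11,x12} V45={x1,x6,x7,x8,x10,x12}
  V123={x9,x12} V124={x12} V125={x9,x12} V134={x8,x10,x12} V135={x4,x8,x9,x10,x11,x12} V145={x6,x8,x10,x12} V234={x12} V235={x9,x12} V245={x12} V345={x7,x8,x10,x12}
  V1234={x12} V1235={x9,x12} V1245={x12} V1345={x8,x10,x12} V2345={x12}
  V12345={x12}
components per intersection:
  V1: {x2,x4,x6,x9,x10,x11,x12} {x8}
  V2: {x9,x12}
  V3: {x2,x3,x4,x9,x10,x11,x12} {x7,x8}
  V4: {x1,x6,x7,x8,x12} {x5} {x10}
  V5: {x1,x4,x6,x7,x8,x9,x10,x11,x12}
  V12: {x9,x12}
  V13: {x2,x4,x9,x10,x11,x12} {x8}
  V14: {x6,x12} {x8} {x10}
  V15: {x4,x6,x9,x10,x11,x12} {x8}
  V23: {x9,x12}
  V24: {x12}
  V25: {x9,x12}
  V34: {x7,x8} {x10} {x12}
  V35: {x4,x9,x10,x11,x12} {x7,x8}
  V45: {x1,x6,x7,x8,x12} {x10}
  V123: {x9,x12}
  V124: {x12}
  V125: {x9,x12}
  V134: {x8} {x10} {x12}
  V135: {x4,x9,x10,x11,x12} {x8}
  V145: {x6,x12} {x8} {x10}
  V234: {x12}
  V235: {x9,x12}
  V245: {x12}
  V345: {x7,x8} {x10} {x12}
  V1234: {x12}
  V1235: {x9,x12}
  V1245: {x12}
  V1345: {x8} {x10} {x12}
  V2345: {x12}
  V12345: {x12}
C dims 9,18,17,7; δ0: rk 7, SNF 1^7; δ1: rk 11, SNF 1^11; δ2: rk 6, SNF 1^6
degree 0: 9−7−0 = 2 → Ȟ^0 ≅ Z^2
degree 1: 18−11−7 = 0 → Ȟ^1 ≅ 0
degree 2: 17−6−11 = 0 → Ȟ^2 ≅ 0

Ȟ^0(U;F) ≅ Z^2, Ȟ^1(U;F) ≅ 0 and Ȟ^2(U;F) ≅ 0


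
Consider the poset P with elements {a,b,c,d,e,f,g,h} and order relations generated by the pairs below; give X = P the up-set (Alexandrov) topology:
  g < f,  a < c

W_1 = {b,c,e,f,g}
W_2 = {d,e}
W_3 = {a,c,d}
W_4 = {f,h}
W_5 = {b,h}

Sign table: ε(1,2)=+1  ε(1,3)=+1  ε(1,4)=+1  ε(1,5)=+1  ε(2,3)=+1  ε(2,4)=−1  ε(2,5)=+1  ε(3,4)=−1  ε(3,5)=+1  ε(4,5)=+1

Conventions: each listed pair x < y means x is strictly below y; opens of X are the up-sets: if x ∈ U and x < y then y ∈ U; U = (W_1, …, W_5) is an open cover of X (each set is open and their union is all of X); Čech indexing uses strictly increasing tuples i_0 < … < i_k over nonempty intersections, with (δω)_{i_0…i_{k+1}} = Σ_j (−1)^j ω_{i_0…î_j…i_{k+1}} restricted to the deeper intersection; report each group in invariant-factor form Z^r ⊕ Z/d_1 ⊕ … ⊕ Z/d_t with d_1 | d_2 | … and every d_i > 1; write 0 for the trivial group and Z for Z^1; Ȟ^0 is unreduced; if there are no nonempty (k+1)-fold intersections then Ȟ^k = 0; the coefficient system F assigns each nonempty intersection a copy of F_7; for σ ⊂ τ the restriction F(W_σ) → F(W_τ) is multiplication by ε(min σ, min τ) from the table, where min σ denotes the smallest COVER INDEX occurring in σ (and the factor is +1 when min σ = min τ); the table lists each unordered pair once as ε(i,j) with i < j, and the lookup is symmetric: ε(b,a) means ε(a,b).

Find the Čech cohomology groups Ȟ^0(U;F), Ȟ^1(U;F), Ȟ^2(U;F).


intersection data:
  W12={e} W13={c} W14={f} W15={b} W23={d} W45={h}
C dims 5,6; δ0: rk_F7 4
Ȟ^0 = (5 − 4) − 0 = 1, so Ȟ^0 ≅ Z/7
Ȟ^1 = (6 − 0) − 4 = 2, so Ȟ^1 ≅ Z/7 ⊕ Z/7
Ȟ^2 = (0 − 0) − 0 = 0, so Ȟ^2 ≅ 0

Ȟ^0 = Z/7,  Ȟ^1 = Z/7 ⊕ Z/7,  Ȟ^2 = 0


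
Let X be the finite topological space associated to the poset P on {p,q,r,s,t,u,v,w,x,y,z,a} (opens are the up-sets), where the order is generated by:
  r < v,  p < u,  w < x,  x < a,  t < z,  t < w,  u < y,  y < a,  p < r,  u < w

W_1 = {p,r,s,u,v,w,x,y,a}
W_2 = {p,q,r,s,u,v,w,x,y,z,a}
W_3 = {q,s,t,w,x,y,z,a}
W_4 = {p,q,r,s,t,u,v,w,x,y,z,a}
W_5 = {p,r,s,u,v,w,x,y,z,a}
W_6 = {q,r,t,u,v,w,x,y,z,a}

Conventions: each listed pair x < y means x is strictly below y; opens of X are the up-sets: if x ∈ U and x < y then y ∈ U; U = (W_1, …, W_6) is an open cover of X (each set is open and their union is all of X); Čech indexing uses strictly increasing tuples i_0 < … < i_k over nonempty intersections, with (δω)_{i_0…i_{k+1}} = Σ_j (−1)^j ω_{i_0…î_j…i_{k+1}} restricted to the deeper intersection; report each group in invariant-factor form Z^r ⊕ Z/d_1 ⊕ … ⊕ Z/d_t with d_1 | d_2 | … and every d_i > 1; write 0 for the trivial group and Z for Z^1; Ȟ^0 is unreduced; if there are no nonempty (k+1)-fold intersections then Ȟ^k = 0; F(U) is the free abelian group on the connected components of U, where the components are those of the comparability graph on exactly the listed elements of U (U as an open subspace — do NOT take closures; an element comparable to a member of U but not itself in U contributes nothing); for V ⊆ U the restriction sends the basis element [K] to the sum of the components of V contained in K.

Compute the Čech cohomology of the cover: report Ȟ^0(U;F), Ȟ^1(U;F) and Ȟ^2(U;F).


Ȟ^0 ≅ Z^3, Ȟ^1 ≅ 0, Ȟ^2 ≅ 0

intersection data:
  W12={p,r,s,u,v,w,x,y,a} W13={s,w,x,y,a} W14={p,r,s,u,v,w,x,y,a} W15={p,r,s,u,v,w,x,y,a} W16={r,u,v,w,x,y,a} W23={q,s,w,x,y,z,a} W24={p,q,r,s,u,v,w,x,y,z,a} W25={p,r,s,u,v,w,x,y,z,a} W26={q,r,u,v,w,x,y,z,a} W34={q,s,t,w,x,y,z,a} W35={s,w,x,y,z,a} W36={q,t,w,x,y,z,a} W45={p,r,s,u,v,w,x,y,z,a} W46={q,r,t,u,v,w,x,y,z,a} W56={r,u,v,w,x,y,z,a}
  W123={s,w,x,y,a} W124={p,r,s,u,v,w,x,y,a} W125={p,r,s,u,v,w,x,y,a} W126={r,u,v,w,x,y,a} W134={s,w,x,y,a} W135={s,w,x,y,a} W136={w,x,y,a} W145={p,r,s,u,v,w,x,y,a} W146={r,u,v,w,x,y,a} W156={r,u,v,w,x,y,a} W234={q,s,w,x,y,z,a} W235={s,w,x,y,z,a} W236={q,w,x,y,z,a} W245={p,r,s,u,v,w,x,y,z,a} W246={q,r,u,v,w,x,y,z,a} W256={r,u,v,w,x,y,z,a} W345={s,w,x,y,z,a} W346={q,t,w,x,y,z,a} W356={w,x,y,z,a} W456={r,u,v,w,x,y,z,a}
  W1234={s,w,x,y,a} W1235={s,w,x,y,a} W1236={w,x,y,a} W1245={p,r,s,u,v,w,x,y,a} W1246={r,u,v,w,x,y,a} W1256={r,u,v,w,x,y,a} W1345={s,w,x,y,a} W1346={w,x,y,a} W1356={w,x,y,a} W1456={r,u,v,w,x,y,a} W2345={s,w,x,y,z,a} W2346={q,w,x,y,z,a} W2356={w,x,y,z,a} W2456={r,u,v,w,x,y,z,a} W3456={w,x,y,z,a}
  W12345={s,w,x,y,a} W12346={w,x,y,a} W12356={w,x,y,a} W12456={r,u,v,w,x,y,a} W13456={w,x,y,a} W23456={w,x,y,z,a}
  W123456={w,x,y,a}
components per intersection:
  W1: {p,r,u,v,w,x,y,a} {s}
  W2: {p,r,u,v,w,x,y,a} {q} {s} {z}
  W3: {q} {s} {t,w,x,y,z,a}
  W4: {p,r,t,u,v,w,x,y,z,a} {q} {s}
  W5: {p,r,u,v,w,x,y,a} {s} {z}
  W6: {q} {r,v} {t,u,w,x,y,z,a}
  W12: {p,r,u,v,w,x,y,a} {s}
  W13: {s} {w,x,y,a}
  W14: {p,r,u,v,w,x,y,a} {s}
  W15: {p,r,u,v,w,x,y,a} {s}
  W16: {r,v} {u,w,x,y,a}
  W23: {q} {s} {w,x,y,a} {z}
  W24: {p,r,u,v,w,x,y,a} {q} {s} {z}
  W25: {p,r,u,v,w,x,y,a} {s} {z}
  W26: {q} {r,v} {u,w,x,y,a} {z}
  W34: {q} {s} {t,w,x,y,z,a}
  W35: {s} {w,x,y,a} {z}
  W36: {q} {t,w,x,y,z,a}
  W45: {p,r,u,v,w,x,y,a} {s} {z}
  W46: {q} {r,v} {t,u,w,x,y,z,a}
  W56: {r,v} {u,w,x,y,a} {z}
  W123: {s} {w,x,y,a}
  W124: {p,r,u,v,w,x,y,a} {s}
  W125: {p,r,u,v,w,x,y,a} {s}
  W126: {r,v} {u,w,x,y,a}
  W134: {s} {w,x,y,a}
  W135: {s} {w,x,y,a}
  W136: {w,x,y,a}
  W145: {p,r,u,v,w,x,y,a} {s}
  W146: {r,v} {u,w,x,y,a}
  W156: {r,v} {u,w,x,y,a}
  W234: {q} {s} {w,x,y,a} {z}
  W235: {s} {w,x,y,a} {z}
  W236: {q} {w,x,y,a} {z}
  W245: {p,r,u,v,w,x,y,a} {s} {z}
  W246: {q} {r,v} {u,w,x,y,a} {z}
  W256: {r,v} {u,w,x,y,a} {z}
  W345: {s} {w,x,y,a} {z}
  W346: {q} {t,w,x,y,z,a}
  W356: {w,x,y,a} {z}
  W456: {r,v} {u,w,x,y,a} {z}
  W1234: {s} {w,x,y,a}
  W1235: {s} {w,x,y,a}
  W1236: {w,x,y,a}
  W1245: {p,r,u,v,w,x,y,a} {s}
  W1246: {r,v} {u,w,x,y,a}
  W1256: {r,v} {u,w,x,y,a}
  W1345: {s} {w,x,y,a}
  W1346: {w,x,y,a}
  W1356: {w,x,y,a}
  W1456: {r,v} {u,w,x,y,a}
  W2345: {s} {w,x,y,a} {z}
  W2346: {q} {w,x,y,a} {z}
  W2356: {w,x,y,a} {z}
  W2456: {r,v} {u,w,x,y,a} {z}
  W3456: {w,x,y,a} {z}
  W12345: {s} {w,x,y,a}
  W12346: {w,x,y,a}
  W12356: {w,x,y,a}
  W12456: {r,v} {u,w,x,y,a}
  W13456: {w,x,y,a}
  W23456: {w,x,y,a} {z}
  W123456: {w,x,y,a}
C dims 18,42,49,30; δ0: rk 15, SNF 1^15; δ1: rk 27, SNF 1^27; δ2: rk 22, SNF 1^22
Ȟ^0 = (18 − 15) − 0 = 3, so Ȟ^0 ≅ Z^3
Ȟ^1 = (42 − 27) − 15 = 0, so Ȟ^1 ≅ 0
Ȟ^2 = (49 − 22) − 27 = 0, so Ȟ^2 ≅ 0


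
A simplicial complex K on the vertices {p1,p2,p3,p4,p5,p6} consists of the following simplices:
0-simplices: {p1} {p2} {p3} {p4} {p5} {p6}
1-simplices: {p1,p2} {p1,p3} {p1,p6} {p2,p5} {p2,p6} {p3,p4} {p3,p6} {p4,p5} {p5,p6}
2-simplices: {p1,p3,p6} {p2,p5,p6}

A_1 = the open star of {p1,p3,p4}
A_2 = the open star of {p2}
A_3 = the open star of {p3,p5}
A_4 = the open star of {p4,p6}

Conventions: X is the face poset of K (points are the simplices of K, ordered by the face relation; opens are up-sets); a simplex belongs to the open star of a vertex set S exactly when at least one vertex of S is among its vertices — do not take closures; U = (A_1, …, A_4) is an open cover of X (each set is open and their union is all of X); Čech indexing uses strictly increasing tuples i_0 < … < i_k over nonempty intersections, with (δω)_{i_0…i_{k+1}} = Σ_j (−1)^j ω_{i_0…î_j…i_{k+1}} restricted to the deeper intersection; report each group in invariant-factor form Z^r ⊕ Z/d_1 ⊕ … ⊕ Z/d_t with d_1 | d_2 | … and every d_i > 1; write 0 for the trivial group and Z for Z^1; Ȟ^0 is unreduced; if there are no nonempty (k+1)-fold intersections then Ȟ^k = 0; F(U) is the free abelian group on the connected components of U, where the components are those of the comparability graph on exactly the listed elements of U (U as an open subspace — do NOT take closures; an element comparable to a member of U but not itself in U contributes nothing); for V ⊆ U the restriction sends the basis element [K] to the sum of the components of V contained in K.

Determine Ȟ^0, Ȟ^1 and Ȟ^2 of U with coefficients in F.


nerve of the cover:
  A1={{p1},{p3},{p4},{p1,p2},{p1,p3},{p1,p6},{p3,p4},{p3,p6},{p4,p5},{p1,p3,p6}} A2={{p2},{p1,p2},{p2,p5},{p2,p6},{p2,p5,p6}} A3={{p3},{p5},{p1,p3},{p2,p5},{p3,p4},{p3,p6},{p4,p5},{p5,p6},{p1,p3,p6},{p2,p5,p6}} A4={{p4},{p6},{p1,p6},{p2,p6},{p3,p4},{p3,p6},{p4,p5},{p5,p6},{p1,p3,p6},{p2,p5,p6}}
  A12={{p1,p2}} A13={{p3},{p1,p3},{p3,p4},{p3,p6},{p4,p5},{p1,p3,p6}} A14={{p4},{p1,p6},{p3,p4},{p3,p6},{p4,p5},{p1,p3,p6}} A23={{p2,p5},{p2,p5,p6}} A24={{p2,p6},{p2,p5,p6}} A34={{p3,p4},{p3,p6},{p4,p5},{p5,p6},{p1,p3,p6},{p2,p5,p6}}
  A134={{p3,p4},{p3,p6},{p4,p5},{p1,p3,p6}} A234={{p2,p5,p6}}
components per intersection:
  A1: {{p1},{p3},{p4},{p1,p2},{p1,p3},{p1,p6},{p3,p4},{p3,p6},{p4,p5},{p1,p3,p6}}
  A2: {{p2},{p1,p2},{p2,p5},{p2,p6},{p2,p5,p6}}
  A3: {{p3},{p1,p3},{p3,p4},{p3,p6},{p1,p3,p6}} {{p5},{p2,p5},{p4,p5},{p5,p6},{p2,p5,p6}}
  A4: {{p4},{p3,p4},{p4,p5}} {{p6},{p1,p6},{p2,p6},{p3,p6},{p5,p6},{p1,p3,p6},{p2,p5,p6}}
  A12: {{p1,p2}}
  A13: {{p3},{p1,p3},{p3,p4},{p3,p6},{p1,p3,p6}} {{p4,p5}}
  A14: {{p4},{p3,p4},{p4,p5}} {{p1,p6},{p3,p6},{p1,p3,p6}}
  A23: {{p2,p5},{p2,p5,p6}}
  A24: {{p2,p6},{p2,p5,p6}}
  A34: {{p3,p4}} {{p3,p6},{p1,p3,p6}} {{p4,p5}} {{p5,p6},{p2,p5,p6}}
  A134: {{p3,p4}} {{p3,p6},{p1,p3,p6}} {{p4,p5}}
  A234: {{p2,p5,p6}}
C dims 6,11,4; δ0: rk 5, SNF 1^5; δ1: rk 4, SNF 1^4
Ȟ^0 = (6 − 5) − 0 = 1, so Ȟ^0 ≅ Z
Ȟ^1 = (11 − 4) − 5 = 2, so Ȟ^1 ≅ Z^2
Ȟ^2 = (4 − 0) − 4 = 0, so Ȟ^2 ≅ 0

Ȟ^0(U;F) ≅ Z, Ȟ^1(U;F) ≅ Z^2 and Ȟ^2(U;F) ≅ 0


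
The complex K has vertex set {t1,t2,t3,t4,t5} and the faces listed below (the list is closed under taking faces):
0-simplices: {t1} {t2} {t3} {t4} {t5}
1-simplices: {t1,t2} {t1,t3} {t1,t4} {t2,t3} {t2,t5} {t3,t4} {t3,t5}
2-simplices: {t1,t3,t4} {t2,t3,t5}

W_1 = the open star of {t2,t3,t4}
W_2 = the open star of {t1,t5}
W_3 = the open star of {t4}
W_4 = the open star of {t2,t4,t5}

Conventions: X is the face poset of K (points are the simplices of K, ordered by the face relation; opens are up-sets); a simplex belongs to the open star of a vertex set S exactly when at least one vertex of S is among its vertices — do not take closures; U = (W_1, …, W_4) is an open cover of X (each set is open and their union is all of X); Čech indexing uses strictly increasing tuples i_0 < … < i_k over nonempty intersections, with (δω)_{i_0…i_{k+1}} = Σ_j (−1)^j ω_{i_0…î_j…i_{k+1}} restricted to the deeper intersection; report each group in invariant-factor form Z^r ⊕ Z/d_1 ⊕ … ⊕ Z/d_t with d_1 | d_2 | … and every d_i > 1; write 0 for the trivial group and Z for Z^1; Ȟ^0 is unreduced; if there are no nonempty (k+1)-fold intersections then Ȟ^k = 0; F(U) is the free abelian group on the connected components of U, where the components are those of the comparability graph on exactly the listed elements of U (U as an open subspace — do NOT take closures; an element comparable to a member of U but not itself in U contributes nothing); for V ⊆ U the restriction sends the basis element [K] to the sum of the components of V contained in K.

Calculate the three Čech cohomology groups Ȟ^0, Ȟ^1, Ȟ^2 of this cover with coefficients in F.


Ȟ^0(U;F) ≅ Z,  Ȟ^1(U;F) ≅ Z,  Ȟ^2(U;F) ≅ 0

nonempty intersections:
  W1={{t2},{t3},{t4},{t1,t2},{t1,t3},{t1,t4},{t2,t3},{t2,t5},{t3,t4},{t3,t5},{t1,t3,t4},{t2,t3,t5}} W2={{t1},{t5},{t1,t2},{t1,t3},{t1,t4},{t2,t5},{t3,t5},{t1,t3,t4},{t2,t3,t5}} W3={{t4},{t1,t4},{t3,t4},{t1,t3,t4}} W4={{t2},{t4},{t5},{t1,t2},{t1,t4},{t2,t3},{t2,t5},{t3,t4},{t3,t5},{t1,t3,t4},{t2,t3,t5}}
  W12={{t1,t2},{t1,t3},{t1,t4},{t2,t5},{t3,t5},{t1,t3,t4},{t2,t3,t5}} W13={{t4},{t1,t4},{t3,t4},{t1,t3,t4}} W14={{t2},{t4},{t1,t2},{t1,t4},{t2,t3},{t2,t5},{t3,t4},{t3,t5},{t1,t3,t4},{t2,t3,t5}} W23={{t1,t4},{t1,t3,t4}} W24={{t5},{t1,t2},{t1,t4},{t2,t5},{t3,t5},{t1,t3,t4},{t2,t3,t5}} W34={{t4},{t1,t4},{t3,t4},{t1,t3,t4}}
  W123={{t1,t4},{t1,t3,t4}} W124={{t1,t2},{t1,t4},{t2,t5},{t3,t5},{t1,t3,t4},{t2,t3,t5}} W134={{t4},{t1,t4},{t3,t4},{t1,t3,t4}} W234={{t1,t4},{t1,t3,t4}}
  W1234={{t1,t4},{t1,t3,t4}}
components per intersection:
  W1: {{t2},{t3},{t4},{t1,t2},{t1,t3},{t1,t4},{t2,t3},{t2,t5},{t3,t4},{t3,t5},{t1,t3,t4},{t2,t3,t5}}
  W2: {{t1},{t1,t2},{t1,t3},{t1,t4},{t1,t3,t4}} {{t5},{t2,t5},{t3,t5},{t2,t3,t5}}
  W3: {{t4},{t1,t4},{t3,t4},{t1,t3,t4}}
  W4: {{t2},{t5},{t1,t2},{t2,t3},{t2,t5},{t3,t5},{t2,t3,t5}} {{t4},{t1,t4},{t3,t4},{t1,t3,t4}}
  W12: {{t1,t2}} {{t1,t3},{t1,t4},{t1,t3,t4}} {{t2,t5},{t3,t5},{t2,t3,t5}}
  W13: {{t4},{t1,t4},{t3,t4},{t1,t3,t4}}
  W14: {{t2},{t1,t2},{t2,t3},{t2,t5},{t3,t5},{t2,t3,t5}} {{t4},{t1,t4},{t3,t4},{t1,t3,t4}}
  W23: {{t1,t4},{t1,t3,t4}}
  W24: {{t5},{t2,t5},{t3,t5},{t2,t3,t5}} {{t1,t2}} {{t1,t4},{t1,t3,t4}}
  W34: {{t4},{t1,t4},{t3,t4},{t1,t3,t4}}
  W123: {{t1,t4},{t1,t3,t4}}
  W124: {{t1,t2}} {{t1,t4},{t1,t3,t4}} {{t2,t5},{t3,t5},{t2,t3,t5}}
  W134: {{t4},{t1,t4},{t3,t4},{t1,t3,t4}}
  W234: {{t1,t4},{t1,t3,t4}}
  W1234: {{t1,t4},{t1,t3,t4}}
C dims 6,11,6,1; δ0: rk 5, SNF 1^5; δ1: rk 5, SNF 1^5; δ2: rk 1, SNF 1^1
Ȟ^0: (6−5)−0=1 ⇒ Z
Ȟ^1: (11−5)−5=1 ⇒ Z
Ȟ^2: (6−1)−5=0 ⇒ 0
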